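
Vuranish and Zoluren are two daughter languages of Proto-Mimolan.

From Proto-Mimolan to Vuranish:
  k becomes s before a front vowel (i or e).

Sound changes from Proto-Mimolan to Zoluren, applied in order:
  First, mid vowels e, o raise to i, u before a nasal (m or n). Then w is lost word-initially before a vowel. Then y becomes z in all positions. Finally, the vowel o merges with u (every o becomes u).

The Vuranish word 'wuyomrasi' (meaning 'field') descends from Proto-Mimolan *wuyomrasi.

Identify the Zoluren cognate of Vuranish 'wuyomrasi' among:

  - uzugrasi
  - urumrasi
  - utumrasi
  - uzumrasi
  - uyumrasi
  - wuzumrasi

uzumrasi

Zoluren: *wuyomrasi > wuyumrasi > uyumrasi > uzumrasi  (by pre-nasal raising, glide loss, unconditioned shift)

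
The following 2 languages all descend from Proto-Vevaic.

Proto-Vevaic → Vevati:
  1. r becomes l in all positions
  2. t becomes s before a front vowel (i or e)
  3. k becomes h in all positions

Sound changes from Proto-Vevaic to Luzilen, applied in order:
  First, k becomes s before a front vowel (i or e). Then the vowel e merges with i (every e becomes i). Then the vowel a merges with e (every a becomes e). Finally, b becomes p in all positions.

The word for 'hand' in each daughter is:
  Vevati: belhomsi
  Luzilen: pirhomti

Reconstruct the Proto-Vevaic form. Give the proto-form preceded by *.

Position 2: Vevati has e, Luzilen has i. Vevati preserves e here (none of its changes turn any other segment into e), so the proto-segment is *e.
Position 1: Vevati has b, Luzilen has p. Vevati preserves b here (none of its changes turn any other segment into b), so the proto-segment is *b.
Continuing position by position gives *berhomti; check it forward:
Vevati: *berhomti > belhomti > belhomsi  (by unconditioned shift, palatalisation)
Luzilen: *berhomti > birhomti > pirhomti  (by vowel merger, unconditioned shift)
Only *berhomti yields all of Vevati belhomsi, Luzilen pirhomti.

*berhomti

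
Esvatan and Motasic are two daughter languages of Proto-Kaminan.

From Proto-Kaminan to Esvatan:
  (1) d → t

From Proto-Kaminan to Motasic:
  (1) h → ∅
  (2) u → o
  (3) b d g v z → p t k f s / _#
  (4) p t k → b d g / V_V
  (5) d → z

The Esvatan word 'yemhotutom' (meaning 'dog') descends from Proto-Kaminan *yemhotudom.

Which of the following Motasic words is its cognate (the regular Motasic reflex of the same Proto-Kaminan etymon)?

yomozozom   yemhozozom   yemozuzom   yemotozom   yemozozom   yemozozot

Motasic: *yemhotudom > yemotudom > yemotodom > yemododom > yemozozom  (by h-loss, vowel merger, intervocalic voicing, unconditioned shift)
The other candidates each miss or misapply at least one Motasic change.

yemozozom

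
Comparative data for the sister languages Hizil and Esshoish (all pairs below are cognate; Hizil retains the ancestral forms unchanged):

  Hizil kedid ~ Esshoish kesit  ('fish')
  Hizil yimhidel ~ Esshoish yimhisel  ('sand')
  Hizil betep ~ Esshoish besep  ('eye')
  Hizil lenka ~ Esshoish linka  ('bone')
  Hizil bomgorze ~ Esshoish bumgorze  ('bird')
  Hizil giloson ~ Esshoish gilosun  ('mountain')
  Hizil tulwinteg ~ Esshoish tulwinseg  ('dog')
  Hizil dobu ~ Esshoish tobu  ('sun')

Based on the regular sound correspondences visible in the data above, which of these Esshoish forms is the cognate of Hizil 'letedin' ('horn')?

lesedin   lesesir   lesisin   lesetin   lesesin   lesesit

lesesin

betep ~ besep — Hizil t corresponds to Esshoish s between vowels (before a front vowel).
kedid ~ kesit — Hizil d corresponds to Esshoish s between vowels (before a front vowel).
Applying these to Hizil 'letedin':
  letedin → lesedin   (t→s between vowels (before a front vowel))
  lesedin → lesesin   (d→s between vowels (before a front vowel))
So the Esshoish cognate is 'lesesin'.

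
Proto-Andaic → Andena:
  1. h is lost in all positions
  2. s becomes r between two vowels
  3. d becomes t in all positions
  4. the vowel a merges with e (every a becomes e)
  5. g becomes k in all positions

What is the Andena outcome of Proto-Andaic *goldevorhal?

koltevorel

Andena: start from *goldevorhal.
  rule 1 (h-loss): goldevorhal → goldevoral
  rule 2: no change — goldevoral
  rule 3 (unconditioned shift): goldevoral → goltevoral
  rule 4 (vowel merger): goltevoral → goltevorel
  rule 5 (unconditioned shift): goltevorel → koltevorel
  ⇒ Andena koltevorel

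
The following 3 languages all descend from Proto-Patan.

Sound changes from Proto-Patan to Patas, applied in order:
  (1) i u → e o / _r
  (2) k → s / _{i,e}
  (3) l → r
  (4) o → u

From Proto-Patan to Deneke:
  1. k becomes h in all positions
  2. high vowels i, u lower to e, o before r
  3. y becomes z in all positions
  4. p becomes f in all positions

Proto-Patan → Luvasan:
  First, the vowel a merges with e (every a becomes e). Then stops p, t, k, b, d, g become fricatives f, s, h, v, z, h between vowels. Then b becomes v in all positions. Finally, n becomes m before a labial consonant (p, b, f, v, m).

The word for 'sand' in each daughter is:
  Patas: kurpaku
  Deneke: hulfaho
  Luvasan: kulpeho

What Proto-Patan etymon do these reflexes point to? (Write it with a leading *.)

*kulpako

Position 6: Patas has k, Deneke has h, Luvasan has h. Patas preserves k here (none of its changes turn any other segment into k), so the proto-segment is *k.
Position 4: Patas has p, Deneke has f, Luvasan has p. Patas preserves p here (none of its changes turn any other segment into p), so the proto-segment is *p.
This points to *kulpako. Verify forward in each daughter:
Patas: *kulpako > kurpako > kurpaku  (by unconditioned shift, vowel merger)
Deneke: *kulpako
  kulpako → hulpaho   [unconditioned shift]
  hulpaho (rule 2 does not apply)
  hulpaho (rule 3 does not apply)
  hulpaho → hulfaho   [unconditioned shift]
  giving Deneke hulfaho.
Luvasan: *kulpako > kulpeko > kulpeho  (by vowel merger, intervocalic lenition)
Only *kulpako yields all of Patas kurpaku, Deneke hulfaho, Luvasan kulpeho.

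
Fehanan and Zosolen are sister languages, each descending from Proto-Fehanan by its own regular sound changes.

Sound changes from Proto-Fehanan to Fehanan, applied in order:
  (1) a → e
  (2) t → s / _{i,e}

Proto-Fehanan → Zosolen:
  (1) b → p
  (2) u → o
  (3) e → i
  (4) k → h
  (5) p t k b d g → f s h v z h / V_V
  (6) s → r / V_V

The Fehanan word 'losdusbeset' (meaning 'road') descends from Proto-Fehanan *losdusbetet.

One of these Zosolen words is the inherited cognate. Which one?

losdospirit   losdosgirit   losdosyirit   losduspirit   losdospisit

losdospirit

Zosolen: *losdusbetet
  losdusbetet → losduspetet   [unconditioned shift]
  losduspetet → losdospetet   [vowel merger]
  losdospetet → losdospitit   [vowel merger]
  losdospitit (rule 4 does not apply)
  losdospitit → losdospisit   [intervocalic lenition]
  losdospisit → losdospirit   [rhotacism]
  giving Zosolen losdospirit.
Only 'losdospirit' matches the regular Zosolen development of *losdusbetet.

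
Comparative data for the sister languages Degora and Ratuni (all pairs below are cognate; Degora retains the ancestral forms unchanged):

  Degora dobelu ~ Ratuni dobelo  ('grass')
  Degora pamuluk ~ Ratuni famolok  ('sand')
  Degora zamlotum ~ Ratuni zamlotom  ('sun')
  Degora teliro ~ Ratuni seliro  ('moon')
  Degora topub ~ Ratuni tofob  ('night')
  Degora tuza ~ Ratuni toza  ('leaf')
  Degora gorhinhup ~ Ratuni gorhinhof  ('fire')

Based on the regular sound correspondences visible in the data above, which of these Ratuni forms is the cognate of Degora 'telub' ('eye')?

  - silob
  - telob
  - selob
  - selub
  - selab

selob

teliro ~ seliro — Degora t corresponds to Ratuni s word-initially before a front vowel.
topub ~ tofob — Degora u corresponds to Ratuni o after a consonant, before a labial obstruent.
Applying these to Degora 'telub':
  telub → selub   (t→s word-initially before a front vowel)
  selub → selob   (u→o after a consonant, before a labial obstruent)
So the Ratuni cognate is 'selob'.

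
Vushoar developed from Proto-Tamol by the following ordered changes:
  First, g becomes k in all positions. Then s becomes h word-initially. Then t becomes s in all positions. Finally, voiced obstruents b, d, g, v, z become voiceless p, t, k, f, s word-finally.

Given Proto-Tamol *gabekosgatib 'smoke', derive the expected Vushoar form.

kabekoskasip

Vushoar: *gabekosgatib
  gabekosgatib → kabekoskatib   [unconditioned shift]
  kabekoskatib (rule 2 does not apply)
  kabekoskatib → kabekoskasib   [unconditioned shift]
  kabekoskasib → kabekoskasip   [final devoicing]
  giving Vushoar kabekoskasip.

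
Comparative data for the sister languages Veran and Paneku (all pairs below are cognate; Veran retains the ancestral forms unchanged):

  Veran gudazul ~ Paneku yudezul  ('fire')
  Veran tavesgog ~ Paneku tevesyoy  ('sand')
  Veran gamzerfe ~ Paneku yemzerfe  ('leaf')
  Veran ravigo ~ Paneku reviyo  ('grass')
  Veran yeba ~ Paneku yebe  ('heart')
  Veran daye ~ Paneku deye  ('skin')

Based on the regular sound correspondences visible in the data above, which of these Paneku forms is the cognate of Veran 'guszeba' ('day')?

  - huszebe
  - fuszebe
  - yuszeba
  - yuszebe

gudazul ~ yudezul — Veran g corresponds to Paneku y word-initially before a back vowel.
yeba ~ yebe — Veran a corresponds to Paneku e word-finally.
Applying these to Veran 'guszeba':
  guszeba → yuszeba   (g→y word-initially before a back vowel)
  yuszeba → yuszebe   (a→e word-finally)
So the Paneku cognate is 'yuszebe'.

yuszebe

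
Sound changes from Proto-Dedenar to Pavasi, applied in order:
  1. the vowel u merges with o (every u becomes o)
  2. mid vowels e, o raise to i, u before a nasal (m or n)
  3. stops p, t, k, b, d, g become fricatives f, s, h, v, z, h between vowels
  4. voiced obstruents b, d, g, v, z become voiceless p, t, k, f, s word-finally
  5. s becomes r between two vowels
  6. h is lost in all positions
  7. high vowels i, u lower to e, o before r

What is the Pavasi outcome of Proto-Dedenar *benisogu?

Pavasi: *benisogu
  benisogu → benisogo   [vowel merger]
  benisogo → binisogo   [pre-nasal raising]
  binisogo → binisoho   [intervocalic lenition]
  binisoho (rule 4 does not apply)
  binisoho → biniroho   [rhotacism]
  biniroho → biniroo   [h-loss]
  biniroo → bineroo   [pre-rhotic lowering]
  giving Pavasi bineroo.

bineroo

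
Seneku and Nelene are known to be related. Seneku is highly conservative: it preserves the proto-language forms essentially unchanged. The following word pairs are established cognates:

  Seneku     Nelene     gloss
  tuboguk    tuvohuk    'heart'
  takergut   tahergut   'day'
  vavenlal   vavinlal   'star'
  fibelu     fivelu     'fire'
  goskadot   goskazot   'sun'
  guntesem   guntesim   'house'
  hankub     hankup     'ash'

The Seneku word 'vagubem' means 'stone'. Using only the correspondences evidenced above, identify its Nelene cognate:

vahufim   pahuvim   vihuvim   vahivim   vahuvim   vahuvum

vahuvim

tuboguk ~ tuvohuk — Seneku g corresponds to Nelene h between vowels (before a back vowel).
fibelu ~ fivelu — Seneku b corresponds to Nelene v between vowels (before a front vowel).
guntesem ~ guntesim — Seneku e corresponds to Nelene i after a consonant, before a nasal.
Applying these to Seneku 'vagubem':
  vagubem → vahubem   (g→h between vowels (before a back vowel))
  vahubem → vahuvem   (b→v between vowels (before a front vowel))
  vahuvem → vahuvim   (e→i after a consonant, before a nasal)
So the Nelene cognate is 'vahuvim'.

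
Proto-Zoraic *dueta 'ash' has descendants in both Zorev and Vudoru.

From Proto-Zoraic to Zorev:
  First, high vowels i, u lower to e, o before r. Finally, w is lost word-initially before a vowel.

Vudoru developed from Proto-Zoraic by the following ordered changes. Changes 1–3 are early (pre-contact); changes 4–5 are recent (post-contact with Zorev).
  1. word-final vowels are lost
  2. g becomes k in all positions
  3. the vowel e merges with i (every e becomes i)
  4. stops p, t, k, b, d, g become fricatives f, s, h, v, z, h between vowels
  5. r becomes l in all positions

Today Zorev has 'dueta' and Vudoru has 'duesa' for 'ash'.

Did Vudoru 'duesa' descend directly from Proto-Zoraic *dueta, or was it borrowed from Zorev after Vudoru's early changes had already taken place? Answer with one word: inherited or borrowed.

borrowed

If inherited, *dueta would pass through all of Vudoru's changes:
Vudoru: *dueta
  dueta → duet   [apocope]
  duet (rule 2 does not apply)
  duet → duit   [vowel merger]
  duit (rule 4 does not apply)
  duit (rule 5 does not apply)
  giving Vudoru duit.
If borrowed from Zorev 'dueta' after the early changes, it would undergo only the recent ones:
  rule 4 (intervocalic lenition): dueta → duesa
  rule 5 (unconditioned shift): no change (duesa)
  ⇒ as a loan: duesa
Vudoru 'duesa' matches the loan outcome 'duesa', not the inherited 'duit' — it skipped the early Vudoru changes, so it was borrowed from Zorev.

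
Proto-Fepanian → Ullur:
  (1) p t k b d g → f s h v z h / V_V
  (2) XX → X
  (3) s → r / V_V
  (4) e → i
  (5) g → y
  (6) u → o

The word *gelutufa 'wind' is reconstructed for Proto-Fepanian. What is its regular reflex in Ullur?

Ullur: *gelutufa > gelusufa > gelurufa > gilurufa > yilurufa > yilorofa  (by intervocalic lenition, rhotacism, vowel merger, unconditioned shift, vowel merger)

yilorofa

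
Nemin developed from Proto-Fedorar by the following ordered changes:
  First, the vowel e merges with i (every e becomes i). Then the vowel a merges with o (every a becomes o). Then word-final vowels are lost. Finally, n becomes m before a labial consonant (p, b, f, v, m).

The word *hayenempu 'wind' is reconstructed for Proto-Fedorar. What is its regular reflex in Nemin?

Nemin: *hayenempu
  hayenempu → hayinimpu   [vowel merger]
  hayinimpu → hoyinimpu   [vowel merger]
  hoyinimpu → hoyinimp   [apocope]
  hoyinimp (rule 4 does not apply)
  giving Nemin hoyinimp.

hoyinimp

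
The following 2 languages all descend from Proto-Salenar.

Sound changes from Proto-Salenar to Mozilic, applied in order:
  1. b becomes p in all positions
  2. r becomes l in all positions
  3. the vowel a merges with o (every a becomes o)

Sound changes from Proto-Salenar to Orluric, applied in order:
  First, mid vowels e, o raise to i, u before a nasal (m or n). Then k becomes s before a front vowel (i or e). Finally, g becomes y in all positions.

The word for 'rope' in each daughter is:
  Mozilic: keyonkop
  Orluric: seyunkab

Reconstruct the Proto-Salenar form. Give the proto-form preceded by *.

*keyonkab

Position 7: Mozilic has o, Orluric has a. Orluric preserves a here (none of its changes turn any other segment into a), so the proto-segment is *a.
Position 8: Mozilic has p, Orluric has b. Orluric preserves b here (none of its changes turn any other segment into b), so the proto-segment is *b.
Position 4: Mozilic has o, Orluric has u. Taking the neighbouring segments as reconstructed: Mozilic o could go back to *a or *o; Orluric u could go back to *o or *u — the one source consistent with every daughter is *o.
Verify the candidate proto-form against each daughter:
Mozilic: *keyonkab > keyonkap > keyonkop  (by unconditioned shift, vowel merger)
Orluric: *keyonkab > keyunkab > seyunkab  (by pre-nasal raising, palatalisation)
*keyonkab is the unique common source.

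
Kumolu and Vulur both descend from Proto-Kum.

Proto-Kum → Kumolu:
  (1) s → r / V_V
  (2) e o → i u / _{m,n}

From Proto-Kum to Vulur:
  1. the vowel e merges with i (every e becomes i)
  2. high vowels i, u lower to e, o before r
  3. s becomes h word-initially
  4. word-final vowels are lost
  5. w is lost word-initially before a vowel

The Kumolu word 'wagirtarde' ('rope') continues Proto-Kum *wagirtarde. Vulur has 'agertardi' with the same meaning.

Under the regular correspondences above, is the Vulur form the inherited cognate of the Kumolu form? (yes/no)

no

Derive the expected Vulur reflex of *wagirtarde:
Vulur: *wagirtarde
  wagirtarde → wagirtardi   [vowel merger]
  wagirtardi → wagertardi   [pre-rhotic lowering]
  wagertardi (rule 3 does not apply)
  wagertardi → wagertard   [apocope]
  wagertard → agertard   [glide loss]
  giving Vulur agertard.
The regular Vulur reflex would be 'agertard', but the attested form is 'agertardi'. The correspondence is irregular, so they are not cognates (the Vulur form has a different source).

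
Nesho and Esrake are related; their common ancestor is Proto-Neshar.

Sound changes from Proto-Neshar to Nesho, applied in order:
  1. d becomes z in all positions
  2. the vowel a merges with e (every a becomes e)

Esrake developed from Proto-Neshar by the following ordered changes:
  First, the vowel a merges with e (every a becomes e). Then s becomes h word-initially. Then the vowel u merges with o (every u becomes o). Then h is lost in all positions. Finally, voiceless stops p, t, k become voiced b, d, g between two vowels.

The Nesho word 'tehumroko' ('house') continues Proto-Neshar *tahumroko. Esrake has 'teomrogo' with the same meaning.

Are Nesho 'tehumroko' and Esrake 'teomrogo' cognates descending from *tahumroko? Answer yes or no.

yes

Derive the expected Esrake reflex of *tahumroko:
Esrake: start from *tahumroko.
  rule 1 (vowel merger): tahumroko → tehumroko
  rule 2: no change — tehumroko
  rule 3 (vowel merger): tehumroko → tehomroko
  rule 4 (h-loss): tehomroko → teomroko
  rule 5 (intervocalic voicing): teomroko → teomrogo
  ⇒ Esrake teomrogo
Esrake 'teomrogo' matches the regular reflex exactly, so the pair is cognate.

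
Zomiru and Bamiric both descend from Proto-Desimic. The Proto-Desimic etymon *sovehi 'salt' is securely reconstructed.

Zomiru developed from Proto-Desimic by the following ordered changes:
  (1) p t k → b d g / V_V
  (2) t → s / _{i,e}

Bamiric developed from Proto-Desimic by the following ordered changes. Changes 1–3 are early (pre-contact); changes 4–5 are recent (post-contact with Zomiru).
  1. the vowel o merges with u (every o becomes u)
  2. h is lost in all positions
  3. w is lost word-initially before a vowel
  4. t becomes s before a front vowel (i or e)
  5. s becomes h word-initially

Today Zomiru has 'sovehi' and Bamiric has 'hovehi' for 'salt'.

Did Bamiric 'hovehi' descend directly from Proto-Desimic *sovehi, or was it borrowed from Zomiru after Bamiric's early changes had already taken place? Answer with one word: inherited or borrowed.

If inherited, *sovehi would pass through all of Bamiric's changes:
Bamiric: *sovehi
  sovehi → suvehi   [vowel merger]
  suvehi → suvei   [h-loss]
  suvei (rule 3 does not apply)
  suvei (rule 4 does not apply)
  suvei → huvei   [debuccalisation]
  giving Bamiric huvei.
If borrowed from Zomiru 'sovehi' after the early changes, it would undergo only the recent ones:
  rule 4 (palatalisation): no change (sovehi)
  rule 5 (debuccalisation): sovehi → hovehi
  ⇒ as a loan: hovehi
Bamiric 'hovehi' matches the loan outcome 'hovehi', not the inherited 'huvei' — it skipped the early Bamiric changes, so it was borrowed from Zomiru.

borrowed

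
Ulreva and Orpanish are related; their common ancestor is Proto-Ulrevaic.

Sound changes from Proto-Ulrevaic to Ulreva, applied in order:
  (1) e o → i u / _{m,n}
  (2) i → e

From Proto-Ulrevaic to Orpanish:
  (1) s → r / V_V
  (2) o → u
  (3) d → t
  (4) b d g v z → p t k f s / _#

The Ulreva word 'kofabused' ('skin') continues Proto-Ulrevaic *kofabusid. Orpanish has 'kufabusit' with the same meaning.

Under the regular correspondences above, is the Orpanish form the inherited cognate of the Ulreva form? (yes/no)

no

Derive the expected Orpanish reflex of *kofabusid:
Orpanish: *kofabusid > kofaburid > kufaburid > kufaburit  (by rhotacism, vowel merger, unconditioned shift)
The regular Orpanish reflex would be 'kufaburit', but the attested form is 'kufabusit'. The correspondence is irregular, so they are not cognates (the Orpanish form has a different source).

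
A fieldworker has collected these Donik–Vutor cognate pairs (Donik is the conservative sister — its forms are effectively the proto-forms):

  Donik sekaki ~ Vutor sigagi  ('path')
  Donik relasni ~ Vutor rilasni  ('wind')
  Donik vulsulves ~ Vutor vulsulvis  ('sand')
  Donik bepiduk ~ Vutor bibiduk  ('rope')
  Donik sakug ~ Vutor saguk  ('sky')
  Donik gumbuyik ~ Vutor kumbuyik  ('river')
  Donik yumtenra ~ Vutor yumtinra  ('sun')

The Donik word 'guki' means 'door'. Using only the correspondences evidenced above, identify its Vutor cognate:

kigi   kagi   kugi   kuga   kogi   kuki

kugi

gumbuyik ~ kumbuyik — Donik g corresponds to Vutor k word-initially before a back vowel.
sekaki ~ sigagi — Donik k corresponds to Vutor g between vowels (before a front vowel).
Applying these to Donik 'guki':
  guki → kuki   (g→k word-initially before a back vowel)
  kuki → kugi   (k→g between vowels (before a front vowel))
So the Vutor cognate is 'kugi'.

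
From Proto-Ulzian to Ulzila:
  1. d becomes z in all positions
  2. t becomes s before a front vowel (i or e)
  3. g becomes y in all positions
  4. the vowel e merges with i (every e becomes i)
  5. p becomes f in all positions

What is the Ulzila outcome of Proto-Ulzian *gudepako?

yuzifako

Ulzila: start from *gudepako.
  rule 1 (unconditioned shift): gudepako → guzepako
  rule 2: no change — guzepako
  rule 3 (unconditioned shift): guzepako → yuzepako
  rule 4 (vowel merger): yuzepako → yuzipako
  rule 5 (unconditioned shift): yuzipako → yuzifako
  ⇒ Ulzila yuzifako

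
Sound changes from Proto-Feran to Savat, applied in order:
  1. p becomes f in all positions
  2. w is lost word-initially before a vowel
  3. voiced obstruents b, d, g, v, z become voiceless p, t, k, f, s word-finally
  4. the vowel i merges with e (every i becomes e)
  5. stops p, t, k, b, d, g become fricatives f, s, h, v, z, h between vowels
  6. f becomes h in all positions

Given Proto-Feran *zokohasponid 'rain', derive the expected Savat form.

zohohashonet

Savat: *zokohasponid > zokohasfonid > zokohasfonit > zokohasfonet > zohohasfonet > zohohashonet  (by unconditioned shift, final devoicing, vowel merger, intervocalic lenition, unconditioned shift)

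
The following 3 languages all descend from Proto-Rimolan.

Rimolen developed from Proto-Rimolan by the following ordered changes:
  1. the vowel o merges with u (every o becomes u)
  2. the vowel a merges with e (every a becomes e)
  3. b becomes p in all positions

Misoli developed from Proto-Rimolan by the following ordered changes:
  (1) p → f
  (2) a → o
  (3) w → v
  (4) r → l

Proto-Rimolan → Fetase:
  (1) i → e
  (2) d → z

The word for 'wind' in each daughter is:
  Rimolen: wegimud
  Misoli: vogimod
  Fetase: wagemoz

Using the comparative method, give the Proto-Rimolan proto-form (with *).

*wagimod

Position 7: Rimolen has d, Misoli has d, Fetase has z. Rimolen preserves d here (none of its changes turn any other segment into d), so the proto-segment is *d.
Position 2: Rimolen has e, Misoli has o, Fetase has a. Fetase preserves a here (none of its changes turn any other segment into a), so the proto-segment is *a.
Continuing position by position gives *wagimod; check it forward:
Rimolen: *wagimod
  wagimod → wagimud   [vowel merger]
  wagimud → wegimud   [vowel merger]
  wegimud (rule 3 does not apply)
  giving Rimolen wegimud.
Misoli: start from *wagimod.
  rule 1: no change — wagimod
  rule 2 (vowel merger): wagimod → wogimod
  rule 3 (unconditioned shift): wogimod → vogimod
  rule 4: no change — vogimod
  ⇒ Misoli vogimod
Fetase: *wagimod > wagemod > wagemoz  (by vowel merger, unconditioned shift)
*wagimod is the unique common source.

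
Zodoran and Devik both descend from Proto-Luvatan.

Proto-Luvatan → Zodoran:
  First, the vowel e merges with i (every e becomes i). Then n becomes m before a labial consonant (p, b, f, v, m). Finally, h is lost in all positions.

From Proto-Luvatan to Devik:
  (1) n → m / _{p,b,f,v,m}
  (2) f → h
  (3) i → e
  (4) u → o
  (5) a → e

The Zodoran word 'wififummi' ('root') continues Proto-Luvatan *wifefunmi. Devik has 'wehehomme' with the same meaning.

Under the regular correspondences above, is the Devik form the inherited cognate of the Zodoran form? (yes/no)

yes

Derive the expected Devik reflex of *wifefunmi:
Devik: *wifefunmi
  wifefunmi → wifefummi   [nasal place assimilation]
  wifefummi → wihehummi   [unconditioned shift]
  wihehummi → wehehumme   [vowel merger]
  wehehumme → wehehomme   [vowel merger]
  wehehomme (rule 5 does not apply)
  giving Devik wehehomme.
Devik 'wehehomme' matches the regular reflex exactly, so the pair is cognate.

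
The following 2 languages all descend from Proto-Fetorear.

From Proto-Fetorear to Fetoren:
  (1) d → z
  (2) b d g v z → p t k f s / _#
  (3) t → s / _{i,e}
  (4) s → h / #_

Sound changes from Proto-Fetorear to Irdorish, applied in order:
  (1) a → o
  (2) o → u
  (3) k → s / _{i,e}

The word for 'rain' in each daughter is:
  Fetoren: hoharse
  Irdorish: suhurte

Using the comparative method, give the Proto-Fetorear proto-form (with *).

Position 4: Fetoren has a, Irdorish has u. Fetoren preserves a here (none of its changes turn any other segment into a), so the proto-segment is *a.
Position 6: Fetoren has s, Irdorish has t. Irdorish preserves t here (none of its changes turn any other segment into t), so the proto-segment is *t.
Position 1: Fetoren has h, Irdorish has s. Taking the neighbouring segments as reconstructed: Fetoren h could go back to *s or *h; Irdorish s can only go back to *s — the one source consistent with every daughter is *s.
This points to *soharte. Verify forward in each daughter:
Fetoren: *soharte > soharse > hoharse  (by palatalisation, debuccalisation)
Irdorish: *soharte
  soharte → sohorte   [vowel merger]
  sohorte → suhurte   [vowel merger]
  suhurte (rule 3 does not apply)
  giving Irdorish suhurte.
Only *soharte yields all of Fetoren hoharse, Irdorish suhurte.

*soharte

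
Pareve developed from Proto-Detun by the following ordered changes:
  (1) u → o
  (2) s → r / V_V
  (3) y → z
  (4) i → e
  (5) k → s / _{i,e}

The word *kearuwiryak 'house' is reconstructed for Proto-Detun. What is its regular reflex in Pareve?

Pareve: *kearuwiryak > kearowiryak > kearowirzak > kearowerzak > searowerzak  (by vowel merger, unconditioned shift, vowel merger, palatalisation)

searowerzak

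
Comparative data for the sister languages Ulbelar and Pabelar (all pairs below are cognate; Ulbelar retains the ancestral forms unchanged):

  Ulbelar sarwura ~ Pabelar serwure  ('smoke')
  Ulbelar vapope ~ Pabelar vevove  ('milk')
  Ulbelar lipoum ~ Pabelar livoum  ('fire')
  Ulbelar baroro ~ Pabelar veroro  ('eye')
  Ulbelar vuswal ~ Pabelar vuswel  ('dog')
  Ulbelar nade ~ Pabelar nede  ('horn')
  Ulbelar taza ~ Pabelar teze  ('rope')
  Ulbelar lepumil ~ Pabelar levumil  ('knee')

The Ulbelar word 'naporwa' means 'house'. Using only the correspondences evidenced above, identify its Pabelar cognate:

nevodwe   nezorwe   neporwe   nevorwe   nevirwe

nevorwe

vapope ~ vevove — Ulbelar a corresponds to Pabelar e after a consonant, before a labial obstruent.
vapope ~ vevove, lipoum ~ livoum — Ulbelar p corresponds to Pabelar v between vowels (before a back vowel).
sarwura ~ serwure, taza ~ teze — Ulbelar a corresponds to Pabelar e word-finally.
Applying these to Ulbelar 'naporwa':
  naporwa → neporwa   (a→e after a consonant, before a labial obstruent)
  neporwa → nevorwa   (p→v between vowels (before a back vowel))
  nevorwa → nevorwe   (a→e word-finally)
So the Pabelar cognate is 'nevorwe'.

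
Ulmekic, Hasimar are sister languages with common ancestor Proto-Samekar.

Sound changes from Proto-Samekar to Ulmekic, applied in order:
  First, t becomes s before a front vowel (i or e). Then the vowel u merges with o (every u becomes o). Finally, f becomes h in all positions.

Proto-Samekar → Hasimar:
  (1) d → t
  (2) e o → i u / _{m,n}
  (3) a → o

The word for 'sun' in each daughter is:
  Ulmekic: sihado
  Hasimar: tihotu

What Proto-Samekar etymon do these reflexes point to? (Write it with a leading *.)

*tihadu

Position 5: Ulmekic has d, Hasimar has t. Ulmekic preserves d here (none of its changes turn any other segment into d), so the proto-segment is *d.
Position 6: Ulmekic has o, Hasimar has u. Taking the neighbouring segments as reconstructed: Ulmekic o could go back to *o or *u; Hasimar u can only go back to *u — the one source consistent with every daughter is *u.
Continuing position by position gives *tihadu; check it forward:
Ulmekic: *tihadu > sihadu > sihado  (by palatalisation, vowel merger)
Hasimar: *tihadu > tihatu > tihotu  (by unconditioned shift, vowel merger)
No other proto-form is consistent with every reflex, so the reconstruction is *tihadu.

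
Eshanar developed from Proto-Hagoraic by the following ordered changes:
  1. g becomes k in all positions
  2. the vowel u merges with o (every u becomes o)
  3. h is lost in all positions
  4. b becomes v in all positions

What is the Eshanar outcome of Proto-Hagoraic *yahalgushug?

yaalkosok

Eshanar: start from *yahalgushug.
  rule 1 (unconditioned shift): yahalgushug → yahalkushuk
  rule 2 (vowel merger): yahalkushuk → yahalkoshok
  rule 3 (h-loss): yahalkoshok → yaalkosok
  rule 4: no change — yaalkosok
  ⇒ Eshanar yaalkosok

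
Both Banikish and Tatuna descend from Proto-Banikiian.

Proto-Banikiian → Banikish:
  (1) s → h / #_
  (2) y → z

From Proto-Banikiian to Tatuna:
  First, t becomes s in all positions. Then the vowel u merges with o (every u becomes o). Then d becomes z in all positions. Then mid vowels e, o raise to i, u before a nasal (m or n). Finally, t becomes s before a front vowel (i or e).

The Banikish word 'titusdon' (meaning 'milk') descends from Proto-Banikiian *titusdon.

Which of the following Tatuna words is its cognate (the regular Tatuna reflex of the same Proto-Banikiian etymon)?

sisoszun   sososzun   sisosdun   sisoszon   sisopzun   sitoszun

sisoszun

Tatuna: start from *titusdon.
  rule 1 (unconditioned shift): titusdon → sisusdon
  rule 2 (vowel merger): sisusdon → sisosdon
  rule 3 (unconditioned shift): sisosdon → sisoszon
  rule 4 (pre-nasal raising): sisoszon → sisoszun
  rule 5: no change — sisoszun
  ⇒ Tatuna sisoszun
The other candidates each miss or misapply at least one Tatuna change.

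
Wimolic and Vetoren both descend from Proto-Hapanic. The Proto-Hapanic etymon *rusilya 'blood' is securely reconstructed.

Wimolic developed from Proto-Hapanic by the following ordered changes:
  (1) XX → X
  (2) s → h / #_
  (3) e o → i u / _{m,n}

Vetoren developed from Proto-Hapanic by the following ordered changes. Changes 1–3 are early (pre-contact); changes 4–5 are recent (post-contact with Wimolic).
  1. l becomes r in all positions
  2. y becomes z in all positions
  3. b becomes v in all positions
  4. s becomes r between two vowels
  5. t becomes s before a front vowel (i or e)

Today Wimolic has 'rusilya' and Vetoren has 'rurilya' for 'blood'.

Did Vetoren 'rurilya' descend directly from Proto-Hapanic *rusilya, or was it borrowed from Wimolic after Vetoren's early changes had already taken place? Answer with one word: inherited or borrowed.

borrowed

If inherited, *rusilya would pass through all of Vetoren's changes:
Vetoren: *rusilya
  rusilya → rusirya   [unconditioned shift]
  rusirya → rusirza   [unconditioned shift]
  rusirza (rule 3 does not apply)
  rusirza → rurirza   [rhotacism]
  rurirza (rule 5 does not apply)
  giving Vetoren rurirza.
If borrowed from Wimolic 'rusilya' after the early changes, it would undergo only the recent ones:
  rule 4 (rhotacism): rusilya → rurilya
  rule 5 (palatalisation): no change (rurilya)
  ⇒ as a loan: rurilya
Vetoren 'rurilya' matches the loan outcome 'rurilya', not the inherited 'rurirza' — it skipped the early Vetoren changes, so it was borrowed from Wimolic.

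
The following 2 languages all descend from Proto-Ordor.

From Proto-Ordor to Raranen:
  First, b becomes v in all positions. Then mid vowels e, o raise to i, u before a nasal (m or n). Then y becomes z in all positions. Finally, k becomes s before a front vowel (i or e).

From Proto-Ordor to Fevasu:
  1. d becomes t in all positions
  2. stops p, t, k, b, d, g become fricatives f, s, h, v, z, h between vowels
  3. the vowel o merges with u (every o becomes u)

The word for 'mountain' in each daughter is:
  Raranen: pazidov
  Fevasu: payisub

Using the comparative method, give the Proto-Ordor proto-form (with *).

*payidob

Position 5: Raranen has d, Fevasu has s. Raranen preserves d here (none of its changes turn any other segment into d), so the proto-segment is *d.
Position 3: Raranen has z, Fevasu has y. Fevasu preserves y here (none of its changes turn any other segment into y), so the proto-segment is *y.
This points to *payidob. Verify forward in each daughter:
Raranen: *payidob > payidov > pazidov  (by unconditioned shift, unconditioned shift)
Fevasu: start from *payidob.
  rule 1 (unconditioned shift): payidob → payitob
  rule 2 (intervocalic lenition): payitob → payisob
  rule 3 (vowel merger): payisob → payisub
  ⇒ Fevasu payisub
*payidob is the unique common source.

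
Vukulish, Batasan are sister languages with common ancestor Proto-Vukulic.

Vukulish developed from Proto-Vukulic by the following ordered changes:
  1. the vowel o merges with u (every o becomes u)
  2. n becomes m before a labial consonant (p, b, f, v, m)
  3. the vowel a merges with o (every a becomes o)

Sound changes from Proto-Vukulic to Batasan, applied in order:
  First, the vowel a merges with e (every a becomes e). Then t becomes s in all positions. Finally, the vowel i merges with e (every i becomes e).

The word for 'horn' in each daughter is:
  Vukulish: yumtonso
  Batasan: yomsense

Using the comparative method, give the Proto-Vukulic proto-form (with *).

Position 5: Vukulish has o, Batasan has e. In Vukulish, o can only continue *a, so the proto-segment is *a.
Position 8: Vukulish has o, Batasan has e. In Vukulish, o can only continue *a, so the proto-segment is *a.
Position 2: Vukulish has u, Batasan has o. Batasan preserves o here (none of its changes turn any other segment into o), so the proto-segment is *o.
Verify the candidate proto-form against each daughter:
Vukulish: start from *yomtansa.
  rule 1 (vowel merger): yomtansa → yumtansa
  rule 2: no change — yumtansa
  rule 3 (vowel merger): yumtansa → yumtonso
  ⇒ Vukulish yumtonso
Batasan: *yomtansa
  yomtansa → yomtense   [vowel merger]
  yomtense → yomsense   [unconditioned shift]
  yomsense (rule 3 does not apply)
  giving Batasan yomsense.
Only *yomtansa yields all of Vukulish yumtonso, Batasan yomsense.

*yomtansa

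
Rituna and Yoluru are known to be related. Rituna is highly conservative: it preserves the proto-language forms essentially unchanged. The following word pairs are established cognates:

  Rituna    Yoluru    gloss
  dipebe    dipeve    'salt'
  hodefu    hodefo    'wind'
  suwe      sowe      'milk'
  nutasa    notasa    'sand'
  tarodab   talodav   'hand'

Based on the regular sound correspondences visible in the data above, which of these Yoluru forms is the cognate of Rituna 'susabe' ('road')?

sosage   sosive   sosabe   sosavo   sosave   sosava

sosave

suwe ~ sowe, nutasa ~ notasa — Rituna u corresponds to Yoluru o after a consonant, before a consonant other than r, m, n, p, b, f, v.
dipebe ~ dipeve — Rituna b corresponds to Yoluru v between vowels (before a front vowel).
Applying these to Rituna 'susabe':
  susabe → sosabe   (u→o after a consonant, before a consonant other than r, m, n, p, b, f, v)
  sosabe → sosave   (b→v between vowels (before a front vowel))
So the Yoluru cognate is 'sosave'.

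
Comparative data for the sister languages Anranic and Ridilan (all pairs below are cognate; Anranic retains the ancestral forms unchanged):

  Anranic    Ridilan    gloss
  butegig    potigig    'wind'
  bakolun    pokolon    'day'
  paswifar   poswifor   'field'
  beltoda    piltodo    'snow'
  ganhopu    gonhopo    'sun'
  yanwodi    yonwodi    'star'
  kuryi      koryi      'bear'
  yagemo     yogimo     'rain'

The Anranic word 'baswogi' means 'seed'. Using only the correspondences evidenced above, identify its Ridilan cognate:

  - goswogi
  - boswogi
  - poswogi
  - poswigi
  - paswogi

bakolun ~ pokolon — Anranic b corresponds to Ridilan p word-initially before a back vowel.
bakolun ~ pokolon, paswifar ~ poswifor — Anranic a corresponds to Ridilan o after a consonant, before a consonant other than r, m, n, p, b, f, v.
Applying these to Anranic 'baswogi':
  baswogi → paswogi   (b→p word-initially before a back vowel)
  paswogi → poswogi   (a→o after a consonant, before a consonant other than r, m, n, p, b, f, v)
So the Ridilan cognate is 'poswogi'.

poswogi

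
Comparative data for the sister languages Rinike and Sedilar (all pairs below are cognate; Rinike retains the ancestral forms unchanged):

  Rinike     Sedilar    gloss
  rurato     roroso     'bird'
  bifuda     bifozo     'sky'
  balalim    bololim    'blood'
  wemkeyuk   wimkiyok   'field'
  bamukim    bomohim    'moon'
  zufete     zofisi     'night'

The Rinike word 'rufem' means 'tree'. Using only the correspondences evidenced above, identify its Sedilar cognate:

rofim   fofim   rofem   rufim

zufete ~ zofisi — Rinike u corresponds to Sedilar o after a consonant, before a labial obstruent.
wemkeyuk ~ wimkiyok — Rinike e corresponds to Sedilar i after a consonant, before a nasal.
Applying these to Rinike 'rufem':
  rufem → rofem   (u→o after a consonant, before a labial obstruent)
  rofem → rofim   (e→i after a consonant, before a nasal)
So the Sedilar cognate is 'rofim'.

rofim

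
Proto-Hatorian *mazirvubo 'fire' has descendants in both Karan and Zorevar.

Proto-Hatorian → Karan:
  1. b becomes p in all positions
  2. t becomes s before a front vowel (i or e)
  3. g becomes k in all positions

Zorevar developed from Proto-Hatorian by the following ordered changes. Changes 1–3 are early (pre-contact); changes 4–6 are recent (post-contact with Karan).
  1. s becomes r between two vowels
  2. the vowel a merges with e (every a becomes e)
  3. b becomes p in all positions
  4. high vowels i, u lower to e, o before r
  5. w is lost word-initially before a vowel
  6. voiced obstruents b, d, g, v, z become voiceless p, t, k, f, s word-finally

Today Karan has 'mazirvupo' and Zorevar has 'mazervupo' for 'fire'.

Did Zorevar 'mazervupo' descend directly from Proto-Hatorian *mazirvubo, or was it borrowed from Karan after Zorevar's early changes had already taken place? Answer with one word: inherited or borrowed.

borrowed

If inherited, *mazirvubo would pass through all of Zorevar's changes:
Zorevar: start from *mazirvubo.
  rule 1: no change — mazirvubo
  rule 2 (vowel merger): mazirvubo → mezirvubo
  rule 3 (unconditioned shift): mezirvubo → mezirvupo
  rule 4 (pre-rhotic lowering): mezirvupo → mezervupo
  rule 5: no change — mezervupo
  rule 6: no change — mezervupo
  ⇒ Zorevar mezervupo
If borrowed from Karan 'mazirvupo' after the early changes, it would undergo only the recent ones:
  rule 4 (pre-rhotic lowering): mazirvupo → mazervupo
  rule 5 (glide loss): no change (mazervupo)
  rule 6 (final devoicing): no change (mazervupo)
  ⇒ as a loan: mazervupo
Zorevar 'mazervupo' matches the loan outcome 'mazervupo', not the inherited 'mezervupo' — it skipped the early Zorevar changes, so it was borrowed from Karan.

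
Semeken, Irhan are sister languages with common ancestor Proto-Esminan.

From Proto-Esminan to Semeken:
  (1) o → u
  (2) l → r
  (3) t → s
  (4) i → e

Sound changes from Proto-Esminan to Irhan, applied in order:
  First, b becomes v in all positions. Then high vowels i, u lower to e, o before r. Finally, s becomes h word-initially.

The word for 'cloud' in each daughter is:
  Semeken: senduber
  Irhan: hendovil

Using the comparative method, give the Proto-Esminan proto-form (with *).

*sendobil

Position 8: Semeken has r, Irhan has l. Irhan preserves l here (none of its changes turn any other segment into l), so the proto-segment is *l.
Position 6: Semeken has b, Irhan has v. Semeken preserves b here (none of its changes turn any other segment into b), so the proto-segment is *b.
Continuing position by position gives *sendobil; check it forward:
Semeken: *sendobil
  sendobil → sendubil   [vowel merger]
  sendubil → sendubir   [unconditioned shift]
  sendubir (rule 3 does not apply)
  sendubir → senduber   [vowel merger]
  giving Semeken senduber.
Irhan: start from *sendobil.
  rule 1 (unconditioned shift): sendobil → sendovil
  rule 2: no change — sendovil
  rule 3 (debuccalisation): sendovil → hendovil
  ⇒ Irhan hendovil
Only *sendobil yields all of Semeken senduber, Irhan hendovil.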